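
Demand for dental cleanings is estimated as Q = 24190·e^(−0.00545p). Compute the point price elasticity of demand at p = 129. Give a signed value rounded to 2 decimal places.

-0.70

dQ/dp = −0.00545·Q = -65.2682. At p = 129, Q = 11975.8.
Ed = (dQ/dp)·(p/Q) = (-65.2682) × (129/11975.8) = -0.7030…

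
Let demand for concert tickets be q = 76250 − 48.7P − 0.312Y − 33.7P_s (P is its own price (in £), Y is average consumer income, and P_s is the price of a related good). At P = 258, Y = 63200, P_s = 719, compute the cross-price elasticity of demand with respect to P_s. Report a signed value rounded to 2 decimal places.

-1.23

At the given values, q = 76250 − 48.7(258) − 0.312(63200) − 33.7(719) = 19736.7.
∂q/∂P_s = -33.7.
E = (-33.7) × (719/19736.7) = -1.2276…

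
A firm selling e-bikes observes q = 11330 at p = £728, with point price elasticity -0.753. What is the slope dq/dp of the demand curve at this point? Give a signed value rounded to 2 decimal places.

Ed = (dq/dp)·(p/q) ⇒ dq/dp = Ed·q/p = (-0.753)·11330/728 = -11.7190…

-11.72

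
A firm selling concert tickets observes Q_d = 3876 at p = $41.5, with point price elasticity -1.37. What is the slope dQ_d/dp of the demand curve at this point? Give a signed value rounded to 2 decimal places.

-127.95

Ed = (dQ_d/dp)·(p/Q_d) ⇒ dQ_d/dp = Ed·Q_d/p = (-1.37)·3876/41.5 = -127.9546…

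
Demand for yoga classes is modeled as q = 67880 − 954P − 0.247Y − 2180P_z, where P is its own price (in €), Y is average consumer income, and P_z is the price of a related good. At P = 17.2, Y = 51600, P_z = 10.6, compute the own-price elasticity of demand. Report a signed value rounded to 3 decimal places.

-1.051

At the given values, q = 67880 − 954(17.2) − 0.247(51600) − 2180(10.6) = 15618.
∂q/∂P = −954.
E = (-954) × (17.2/15618) = -1.05063…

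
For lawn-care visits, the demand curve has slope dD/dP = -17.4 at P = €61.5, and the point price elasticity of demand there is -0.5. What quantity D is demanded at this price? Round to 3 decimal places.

2140.200

Ed = (dD/dP)·(P/D) ⇒ D = (dD/dP)·P/Ed = (-17.4)·61.5/(-0.5) = 2140.2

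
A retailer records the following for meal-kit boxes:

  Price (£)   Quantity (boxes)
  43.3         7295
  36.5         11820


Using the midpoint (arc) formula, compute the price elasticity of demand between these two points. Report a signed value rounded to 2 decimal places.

%ΔQ = (11820 − 7295) / [(7295 + 11820)/2] = 4525/9557.5 = 0.473450…
%ΔP = (36.5 − 43.3) / [(43.3 + 36.5)/2] = -6.8/39.9 = -0.170426…
Arc Ed = %ΔQ / %ΔP = (4525/9557.5) / (-6.8/39.9) = -2.7780…

-2.78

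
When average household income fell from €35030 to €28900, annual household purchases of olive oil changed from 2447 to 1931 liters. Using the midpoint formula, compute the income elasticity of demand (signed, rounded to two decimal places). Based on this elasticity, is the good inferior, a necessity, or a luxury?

%ΔQ = (1931 − 2447)/[( 2447 + 1931)/2] = -516/2189 = -0.235724…
%ΔIncome = (28900 − 35030)/[( 35030 + 28900)/2] = -6130/31965 = -0.191772…
E_income = (-516/2189) / (-6130/31965) = 1.2291…
E_income > 1 ⇒ normal good, luxury.

1.23; luxury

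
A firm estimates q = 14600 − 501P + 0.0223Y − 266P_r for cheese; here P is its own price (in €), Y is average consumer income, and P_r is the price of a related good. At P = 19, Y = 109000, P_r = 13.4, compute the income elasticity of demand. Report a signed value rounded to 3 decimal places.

0.616

At the given values, q = 14600 − 501(19) + 0.0223(109000) − 266(13.4) = 3947.3.
∂q/∂Y = 0.0223.
E = (0.0223) × (109000/3947.3) = 0.61578…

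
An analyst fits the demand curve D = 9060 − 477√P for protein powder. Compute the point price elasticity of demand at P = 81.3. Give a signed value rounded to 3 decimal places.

dD/dP = −477/(2√P) = -26.4511. At P = 81.3, D = 4759.06.
Ed = (dD/dP)·(P/D) = (-26.4511) × (81.3/4759.06) = -0.45186…

-0.452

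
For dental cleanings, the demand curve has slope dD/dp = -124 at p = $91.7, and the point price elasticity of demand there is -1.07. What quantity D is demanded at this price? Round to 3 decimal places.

10626.916

Ed = (dD/dp)·(p/D) ⇒ D = (dD/dp)·p/Ed = (-124)·91.7/(-1.07) = 10626.91588…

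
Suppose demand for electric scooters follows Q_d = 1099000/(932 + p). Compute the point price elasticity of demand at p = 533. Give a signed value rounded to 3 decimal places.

-0.364

dQ_d/dp = −1099000/(932 + p)² = -0.512062. At p = 533, Q_d = 750.171.
Ed = (dQ_d/dp)·(p/Q_d) = (-0.512062) × (533/750.171) = -0.36382…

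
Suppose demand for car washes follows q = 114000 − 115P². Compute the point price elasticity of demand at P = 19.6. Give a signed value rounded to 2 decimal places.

dq/dP = −2·115·P = -4508. At P = 19.6, q = 69821.6.
Ed = (dq/dP)·(P/q) = (-4508) × (19.6/69821.6) = -1.2654…

-1.27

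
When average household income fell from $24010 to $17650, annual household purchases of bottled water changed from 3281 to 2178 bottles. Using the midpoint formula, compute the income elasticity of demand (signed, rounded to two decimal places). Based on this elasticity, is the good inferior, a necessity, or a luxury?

1.32; luxury

%ΔQ = (2178 − 3281)/[( 3281 + 2178)/2] = -1103/2729.5 = -0.404103…
%ΔIncome = (17650 − 24010)/[( 24010 + 17650)/2] = -6360/20830 = -0.305328…
E_income = (-1103/2729.5) / (-6360/20830) = 1.3235…
E_income > 1 ⇒ normal good, luxury.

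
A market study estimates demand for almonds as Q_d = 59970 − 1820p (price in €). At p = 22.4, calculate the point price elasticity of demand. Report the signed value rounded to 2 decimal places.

-2.12

dQ_d/dp = −1820. At p = 22.4, Q_d = 59970 − 1820(22.4) = 19202.
Ed = (dQ_d/dp)·(p/Q_d) = −1820 × (22.4/19202) = -2.1231…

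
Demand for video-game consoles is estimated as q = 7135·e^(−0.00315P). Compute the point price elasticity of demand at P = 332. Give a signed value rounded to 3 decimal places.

dq/dP = −0.00315·q = -7.89804. At P = 332, q = 2507.31.
Ed = (dq/dP)·(P/q) = (-7.89804) × (332/2507.31) = -1.0458

-1.046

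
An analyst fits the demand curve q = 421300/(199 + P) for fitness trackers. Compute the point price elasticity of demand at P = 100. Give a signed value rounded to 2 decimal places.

-0.33

dq/dP = −421300/(199 + P)² = -4.71248. At P = 100, q = 1409.03.
Ed = (dq/dP)·(P/q) = (-4.71248) × (100/1409.03) = -0.3344…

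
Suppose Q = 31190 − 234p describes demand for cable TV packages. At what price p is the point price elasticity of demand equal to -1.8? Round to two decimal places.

85.69

Ed = −234p/(31190 − 234p). Set this equal to -1.8:
234p = 1.8·(31190 − 234p) ⇒ 234p(1 + 1.8) = 1.8·31190
p = 1.8·31190 / (234·2.8) = 85.6868…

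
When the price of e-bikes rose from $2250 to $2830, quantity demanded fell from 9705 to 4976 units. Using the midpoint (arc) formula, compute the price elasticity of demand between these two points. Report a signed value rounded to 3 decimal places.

-2.821

%ΔQ = (4976 − 9705) / [(9705 + 4976)/2] = -4729/7340.5 = -0.644234…
%ΔP = (2830 − 2250) / [(2250 + 2830)/2] = 580/2540 = 0.228346…
Arc Ed = %ΔQ / %ΔP = (-4729/7340.5) / (580/2540) = -2.82130…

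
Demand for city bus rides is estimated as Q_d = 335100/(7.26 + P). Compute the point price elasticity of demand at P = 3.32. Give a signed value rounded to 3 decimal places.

dQ_d/dP = −335100/(7.26 + P)² = -2993.66. At P = 3.32, Q_d = 31673.
Ed = (dQ_d/dP)·(P/Q_d) = (-2993.66) × (3.32/31673) = -0.31379…

-0.314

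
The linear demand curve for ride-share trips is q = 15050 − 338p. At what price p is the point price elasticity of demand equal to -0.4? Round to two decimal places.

12.72

Ed = −338p/(15050 − 338p). Set this equal to -0.4:
338p = 0.4·(15050 − 338p) ⇒ 338p(1 + 0.4) = 0.4·15050
p = 0.4·15050 / (338·1.4) = 12.7218…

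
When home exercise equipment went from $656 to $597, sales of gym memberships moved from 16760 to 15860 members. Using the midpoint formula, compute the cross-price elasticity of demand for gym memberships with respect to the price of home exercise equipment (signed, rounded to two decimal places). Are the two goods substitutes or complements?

%ΔQ_{gym memberships} = (15860 − 16760)/avg = -900/16310 = -0.055180…
%ΔP_{home exercise equipment} = (597 − 656)/avg = -59/626.5 = -0.094173…
E_cross = (-900/16310) / (-59/626.5) = 0.5859…
E_cross > 0 ⇒ the goods are substitutes.

0.59; substitutes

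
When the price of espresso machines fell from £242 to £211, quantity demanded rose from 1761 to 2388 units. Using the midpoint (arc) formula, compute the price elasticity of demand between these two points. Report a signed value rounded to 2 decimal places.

%ΔQ = (2388 − 1761) / [(1761 + 2388)/2] = 627/2074.5 = 0.302241…
%ΔP = (211 − 242) / [(242 + 211)/2] = -31/226.5 = -0.136865…
Arc Ed = %ΔQ / %ΔP = (627/2074.5) / (-31/226.5) = -2.2083…

-2.21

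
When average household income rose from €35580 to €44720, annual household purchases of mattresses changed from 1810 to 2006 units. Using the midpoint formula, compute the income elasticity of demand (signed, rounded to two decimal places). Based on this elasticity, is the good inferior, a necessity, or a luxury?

%ΔQ = (2006 − 1810)/[( 1810 + 2006)/2] = 196/1908 = 0.102725…
%ΔIncome = (44720 − 35580)/[( 35580 + 44720)/2] = 9140/40150 = 0.227646…
E_income = (196/1908) / (9140/40150) = 0.4512…
0 < E_income < 1 ⇒ normal good, necessity.

0.45; necessity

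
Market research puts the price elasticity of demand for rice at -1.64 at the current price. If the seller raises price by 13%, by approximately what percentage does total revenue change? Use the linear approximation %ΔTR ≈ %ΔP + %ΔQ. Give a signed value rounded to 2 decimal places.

-8.32%

%ΔQ ≈ Ed × %ΔP = (-1.64) × (+13%) = -21.3200%
%ΔTR ≈ %ΔP + %ΔQ = (+13%) + (-21.3200%) = -8.3200%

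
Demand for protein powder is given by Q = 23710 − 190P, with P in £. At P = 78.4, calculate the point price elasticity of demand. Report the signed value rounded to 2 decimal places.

-1.69

dQ/dP = −190. At P = 78.4, Q = 23710 − 190(78.4) = 8814.
Ed = (dQ/dP)·(P/Q) = −190 × (78.4/8814) = -1.6900…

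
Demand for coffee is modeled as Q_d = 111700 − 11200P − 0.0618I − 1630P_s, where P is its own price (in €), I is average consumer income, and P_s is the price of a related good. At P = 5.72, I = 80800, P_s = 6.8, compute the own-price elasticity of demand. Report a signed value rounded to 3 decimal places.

At the given values, Q_d = 111700 − 11200(5.72) − 0.0618(80800) − 1630(6.8) = 31558.56.
∂Q_d/∂P = −11200.
E = (-11200) × (5.72/31558.56) = -2.03000…

-2.030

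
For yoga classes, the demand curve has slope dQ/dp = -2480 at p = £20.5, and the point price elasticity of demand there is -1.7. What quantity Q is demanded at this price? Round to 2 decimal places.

Ed = (dQ/dp)·(p/Q) ⇒ Q = (dQ/dp)·p/Ed = (-2480)·20.5/(-1.7) = 29905.8823…

29905.88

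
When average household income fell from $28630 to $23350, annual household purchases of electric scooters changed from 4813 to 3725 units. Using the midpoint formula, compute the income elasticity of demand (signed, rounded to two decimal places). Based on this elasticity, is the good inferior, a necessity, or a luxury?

1.25; luxury

%ΔQ = (3725 − 4813)/[( 4813 + 3725)/2] = -1088/4269 = -0.254860…
%ΔIncome = (23350 − 28630)/[( 28630 + 23350)/2] = -5280/25990 = -0.203155…
E_income = (-1088/4269) / (-5280/25990) = 1.2545…
E_income > 1 ⇒ normal good, luxury.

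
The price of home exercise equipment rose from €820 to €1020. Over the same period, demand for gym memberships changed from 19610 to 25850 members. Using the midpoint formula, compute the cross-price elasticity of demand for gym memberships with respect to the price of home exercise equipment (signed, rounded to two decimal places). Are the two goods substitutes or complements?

%ΔQ_{gym memberships} = (25850 − 19610)/avg = 6240/22730 = 0.274527…
%ΔP_{home exercise equipment} = (1020 − 820)/avg = 200/920 = 0.217391…
E_cross = (6240/22730) / (200/920) = 1.2628…
E_cross > 0 ⇒ the goods are substitutes.

1.26; substitutes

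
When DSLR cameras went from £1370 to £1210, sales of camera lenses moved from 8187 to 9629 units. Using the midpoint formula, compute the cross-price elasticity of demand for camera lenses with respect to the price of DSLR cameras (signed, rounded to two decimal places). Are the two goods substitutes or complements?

%ΔQ_{camera lenses} = (9629 − 8187)/avg = 1442/8908 = 0.161876…
%ΔP_{DSLR cameras} = (1210 − 1370)/avg = -160/1290 = -0.124031…
E_cross = (1442/8908) / (-160/1290) = -1.3051…
E_cross < 0 ⇒ the goods are complements.

-1.31; complements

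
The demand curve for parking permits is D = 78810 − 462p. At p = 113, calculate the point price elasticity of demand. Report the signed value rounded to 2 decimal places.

-1.96

dD/dp = −462. At p = 113, D = 78810 − 462(113) = 26604.
Ed = (dD/dp)·(p/D) = −462 × (113/26604) = -1.9623…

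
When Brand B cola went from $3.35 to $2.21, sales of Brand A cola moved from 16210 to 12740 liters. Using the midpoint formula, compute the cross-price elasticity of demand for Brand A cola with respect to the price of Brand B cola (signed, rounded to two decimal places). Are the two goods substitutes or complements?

0.58; substitutes

%ΔQ_{Brand A cola} = (12740 − 16210)/avg = -3470/14475 = -0.239723…
%ΔP_{Brand B cola} = (2.21 − 3.35)/avg = -1.14/2.78 = -0.410071…
E_cross = (-3470/14475) / (-1.14/2.78) = 0.5845…
E_cross > 0 ⇒ the goods are substitutes.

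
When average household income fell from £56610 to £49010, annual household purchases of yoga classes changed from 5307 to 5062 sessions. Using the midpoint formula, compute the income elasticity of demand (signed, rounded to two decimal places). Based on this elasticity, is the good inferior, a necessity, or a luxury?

0.33; necessity

%ΔQ = (5062 − 5307)/[( 5307 + 5062)/2] = -245/5184.5 = -0.047256…
%ΔIncome = (49010 − 56610)/[( 56610 + 49010)/2] = -7600/52810 = -0.143912…
E_income = (-245/5184.5) / (-7600/52810) = 0.3283…
0 < E_income < 1 ⇒ normal good, necessity.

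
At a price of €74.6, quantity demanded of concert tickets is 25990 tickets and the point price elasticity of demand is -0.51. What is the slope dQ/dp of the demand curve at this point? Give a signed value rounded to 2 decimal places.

Ed = (dQ/dp)·(p/Q) ⇒ dQ/dp = Ed·Q/p = (-0.51)·25990/74.6 = -177.6796…

-177.68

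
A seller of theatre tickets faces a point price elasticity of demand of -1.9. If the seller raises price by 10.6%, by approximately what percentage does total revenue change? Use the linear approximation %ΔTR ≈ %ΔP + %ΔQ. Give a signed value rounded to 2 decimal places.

-9.54%

%ΔQ ≈ Ed × %ΔP = (-1.9) × (+10.6%) = -20.1400%
%ΔTR ≈ %ΔP + %ΔQ = (+10.6%) + (-20.1400%) = -9.5400%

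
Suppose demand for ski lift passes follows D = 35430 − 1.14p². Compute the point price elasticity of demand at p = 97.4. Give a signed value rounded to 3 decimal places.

dD/dp = −2·1.14·p = -222.072. At p = 97.4, D = 24615.0936.
Ed = (dD/dp)·(p/D) = (-222.072) × (97.4/24615.0936) = -0.87872…

-0.879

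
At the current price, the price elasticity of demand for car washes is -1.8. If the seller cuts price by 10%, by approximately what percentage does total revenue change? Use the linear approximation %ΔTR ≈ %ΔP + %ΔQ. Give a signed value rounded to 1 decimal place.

%ΔQ ≈ Ed × %ΔP = (-1.8) × (-10%) = +18.0000%
%ΔTR ≈ %ΔP + %ΔQ = (-10%) + (+18.0000%) = +8.0000%

+8.0%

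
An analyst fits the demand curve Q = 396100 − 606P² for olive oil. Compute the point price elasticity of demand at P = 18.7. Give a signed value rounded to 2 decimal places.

dQ/dP = −2·606·P = -22664.4. At P = 18.7, Q = 184187.86.
Ed = (dQ/dP)·(P/Q) = (-22664.4) × (18.7/184187.86) = -2.3010…

-2.30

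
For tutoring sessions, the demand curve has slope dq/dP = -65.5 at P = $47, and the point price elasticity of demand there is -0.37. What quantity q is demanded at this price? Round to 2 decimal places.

Ed = (dq/dP)·(P/q) ⇒ q = (dq/dP)·P/Ed = (-65.5)·47/(-0.37) = 8320.2702…

8320.27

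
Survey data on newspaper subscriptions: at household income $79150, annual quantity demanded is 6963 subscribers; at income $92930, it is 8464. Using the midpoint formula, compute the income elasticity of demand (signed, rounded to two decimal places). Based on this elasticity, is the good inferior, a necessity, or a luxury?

1.22; luxury

%ΔQ = (8464 − 6963)/[( 6963 + 8464)/2] = 1501/7713.5 = 0.194593…
%ΔIncome = (92930 − 79150)/[( 79150 + 92930)/2] = 13780/86040 = 0.160158…
E_income = (1501/7713.5) / (13780/86040) = 1.2150…
E_income > 1 ⇒ normal good, luxury.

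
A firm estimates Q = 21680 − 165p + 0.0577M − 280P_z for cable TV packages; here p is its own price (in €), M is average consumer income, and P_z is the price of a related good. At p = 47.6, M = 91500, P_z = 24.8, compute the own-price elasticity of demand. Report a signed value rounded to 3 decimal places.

-0.646

At the given values, Q = 21680 − 165(47.6) + 0.0577(91500) − 280(24.8) = 12161.55.
∂Q/∂p = −165.
E = (-165) × (47.6/12161.55) = -0.64580…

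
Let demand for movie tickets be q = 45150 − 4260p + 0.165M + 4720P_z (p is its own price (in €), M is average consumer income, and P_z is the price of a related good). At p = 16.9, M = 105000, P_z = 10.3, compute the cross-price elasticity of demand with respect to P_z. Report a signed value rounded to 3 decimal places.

1.243

At the given values, q = 45150 − 4260(16.9) + 0.165(105000) + 4720(10.3) = 39097.
∂q/∂P_z = 4720.
E = (4720) × (10.3/39097) = 1.24347…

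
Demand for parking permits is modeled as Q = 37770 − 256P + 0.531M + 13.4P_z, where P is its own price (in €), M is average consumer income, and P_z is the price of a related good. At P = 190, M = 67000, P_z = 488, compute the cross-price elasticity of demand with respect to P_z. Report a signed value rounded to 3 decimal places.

At the given values, Q = 37770 − 256(190) + 0.531(67000) + 13.4(488) = 31246.2.
∂Q/∂P_z = 13.4.
E = (13.4) × (488/31246.2) = 0.20927…

0.209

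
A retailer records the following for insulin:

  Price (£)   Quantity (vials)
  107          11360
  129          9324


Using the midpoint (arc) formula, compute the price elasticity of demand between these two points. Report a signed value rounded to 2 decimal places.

-1.06

%ΔQ = (9324 − 11360) / [(11360 + 9324)/2] = -2036/10342 = -0.196867…
%ΔP = (129 − 107) / [(107 + 129)/2] = 22/118 = 0.186440…
Arc Ed = %ΔQ / %ΔP = (-2036/10342) / (22/118) = -1.0559…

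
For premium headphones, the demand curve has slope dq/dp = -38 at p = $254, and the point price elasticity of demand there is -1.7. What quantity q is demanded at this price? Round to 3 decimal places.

Ed = (dq/dp)·(p/q) ⇒ q = (dq/dp)·p/Ed = (-38)·254/(-1.7) = 5677.64705…

5677.647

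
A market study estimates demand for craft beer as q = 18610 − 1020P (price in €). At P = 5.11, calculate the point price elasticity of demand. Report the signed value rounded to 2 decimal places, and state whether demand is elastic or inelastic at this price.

dq/dP = −1020. At P = 5.11, q = 18610 − 1020(5.11) = 13397.8.
Ed = (dq/dP)·(P/q) = −1020 × (5.11/13397.8) = -0.3890…
|Ed| = 0.39 < 1, so demand is inelastic.

-0.39; inelastic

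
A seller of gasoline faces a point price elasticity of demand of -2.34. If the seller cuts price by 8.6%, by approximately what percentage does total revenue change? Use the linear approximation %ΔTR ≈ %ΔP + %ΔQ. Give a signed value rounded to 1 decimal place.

%ΔQ ≈ Ed × %ΔP = (-2.34) × (-8.6%) = +20.1240%
%ΔTR ≈ %ΔP + %ΔQ = (-8.6%) + (+20.1240%) = +11.5240%

+11.5%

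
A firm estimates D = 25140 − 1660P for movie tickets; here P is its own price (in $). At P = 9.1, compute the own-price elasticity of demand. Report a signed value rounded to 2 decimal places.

At the given values, D = 25140 − 1660(9.1) = 10034.
∂D/∂P = −1660.
E = (-1660) × (9.1/10034) = -1.5054…

-1.51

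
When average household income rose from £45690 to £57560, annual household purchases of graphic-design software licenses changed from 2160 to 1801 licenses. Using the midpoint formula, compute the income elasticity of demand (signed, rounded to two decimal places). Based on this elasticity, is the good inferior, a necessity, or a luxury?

%ΔQ = (1801 − 2160)/[( 2160 + 1801)/2] = -359/1980.5 = -0.181267…
%ΔIncome = (57560 − 45690)/[( 45690 + 57560)/2] = 11870/51625 = 0.229927…
E_income = (-359/1980.5) / (11870/51625) = -0.7883…
E_income < 0 ⇒ inferior good.

-0.79; inferior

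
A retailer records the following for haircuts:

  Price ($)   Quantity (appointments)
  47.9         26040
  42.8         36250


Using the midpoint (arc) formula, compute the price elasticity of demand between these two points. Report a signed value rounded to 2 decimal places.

-2.92

%ΔQ = (36250 − 26040) / [(26040 + 36250)/2] = 10210/31145 = 0.327821…
%ΔP = (42.8 − 47.9) / [(47.9 + 42.8)/2] = -5.1/45.35 = -0.112458…
Arc Ed = %ΔQ / %ΔP = (10210/31145) / (-5.1/45.35) = -2.9150…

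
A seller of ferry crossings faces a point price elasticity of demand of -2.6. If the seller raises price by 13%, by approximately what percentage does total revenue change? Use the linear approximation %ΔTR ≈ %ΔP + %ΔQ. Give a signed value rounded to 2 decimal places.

-20.80%

%ΔQ ≈ Ed × %ΔP = (-2.6) × (+13%) = -33.8000%
%ΔTR ≈ %ΔP + %ΔQ = (+13%) + (-33.8000%) = -20.8000%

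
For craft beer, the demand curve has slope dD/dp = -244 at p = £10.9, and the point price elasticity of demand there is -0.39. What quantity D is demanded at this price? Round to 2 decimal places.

6819.49

Ed = (dD/dp)·(p/D) ⇒ D = (dD/dp)·p/Ed = (-244)·10.9/(-0.39) = 6819.4871…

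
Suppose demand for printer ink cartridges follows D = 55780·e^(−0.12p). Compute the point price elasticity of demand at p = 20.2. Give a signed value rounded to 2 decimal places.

dD/dp = −0.12·D = -592.83. At p = 20.2, D = 4940.25.
Ed = (dD/dp)·(p/D) = (-592.83) × (20.2/4940.25) = -2.424

-2.42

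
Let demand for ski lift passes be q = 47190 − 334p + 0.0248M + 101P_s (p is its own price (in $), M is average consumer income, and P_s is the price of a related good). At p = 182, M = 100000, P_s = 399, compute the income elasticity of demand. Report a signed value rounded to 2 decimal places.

0.08

At the given values, q = 47190 − 334(182) + 0.0248(100000) + 101(399) = 29181.
∂q/∂M = 0.0248.
E = (0.0248) × (100000/29181) = 0.0849…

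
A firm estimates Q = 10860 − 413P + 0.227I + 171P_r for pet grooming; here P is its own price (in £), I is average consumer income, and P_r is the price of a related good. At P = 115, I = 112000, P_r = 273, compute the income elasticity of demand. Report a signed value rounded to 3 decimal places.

At the given values, Q = 10860 − 413(115) + 0.227(112000) + 171(273) = 35472.
∂Q/∂I = 0.227.
E = (0.227) × (112000/35472) = 0.71673…

0.717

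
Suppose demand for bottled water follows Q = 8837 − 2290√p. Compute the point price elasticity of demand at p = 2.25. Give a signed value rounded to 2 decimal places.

-0.32

dQ/dp = −2290/(2√p) = -763.333. At p = 2.25, Q = 5402.
Ed = (dQ/dp)·(p/Q) = (-763.333) × (2.25/5402) = -0.3179…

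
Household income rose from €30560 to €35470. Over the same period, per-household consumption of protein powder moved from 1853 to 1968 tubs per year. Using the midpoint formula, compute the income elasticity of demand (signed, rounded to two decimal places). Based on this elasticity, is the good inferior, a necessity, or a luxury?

%ΔQ = (1968 − 1853)/[( 1853 + 1968)/2] = 115/1910.5 = 0.060193…
%ΔIncome = (35470 − 30560)/[( 30560 + 35470)/2] = 4910/33015 = 0.148720…
E_income = (115/1910.5) / (4910/33015) = 0.4047…
0 < E_income < 1 ⇒ normal good, necessity.

0.40; necessity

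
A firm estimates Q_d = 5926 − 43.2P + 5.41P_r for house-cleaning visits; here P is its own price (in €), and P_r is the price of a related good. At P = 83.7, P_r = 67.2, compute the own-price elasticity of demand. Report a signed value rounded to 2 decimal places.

-1.35

At the given values, Q_d = 5926 − 43.2(83.7) + 5.41(67.2) = 2673.712.
∂Q_d/∂P = −43.2.
E = (-43.2) × (83.7/2673.712) = -1.3523…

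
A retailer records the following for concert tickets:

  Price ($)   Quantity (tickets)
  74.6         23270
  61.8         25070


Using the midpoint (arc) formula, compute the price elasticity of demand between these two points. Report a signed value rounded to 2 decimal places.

%ΔQ = (25070 − 23270) / [(23270 + 25070)/2] = 1800/24170 = 0.074472…
%ΔP = (61.8 − 74.6) / [(74.6 + 61.8)/2] = -12.8/68.2 = -0.187683…
Arc Ed = %ΔQ / %ΔP = (1800/24170) / (-12.8/68.2) = -0.3967…

-0.40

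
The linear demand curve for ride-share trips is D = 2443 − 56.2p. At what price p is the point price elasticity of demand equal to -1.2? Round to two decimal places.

23.71

Ed = −56.2p/(2443 − 56.2p). Set this equal to -1.2:
56.2p = 1.2·(2443 − 56.2p) ⇒ 56.2p(1 + 1.2) = 1.2·2443
p = 1.2·2443 / (56.2·2.2) = 23.7107…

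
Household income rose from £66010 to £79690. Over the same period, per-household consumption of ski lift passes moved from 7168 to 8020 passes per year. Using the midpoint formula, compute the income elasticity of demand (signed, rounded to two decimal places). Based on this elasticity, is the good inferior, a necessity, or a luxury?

0.60; necessity

%ΔQ = (8020 − 7168)/[( 7168 + 8020)/2] = 852/7594 = 0.112193…
%ΔIncome = (79690 − 66010)/[( 66010 + 79690)/2] = 13680/72850 = 0.187783…
E_income = (852/7594) / (13680/72850) = 0.5974…
0 < E_income < 1 ⇒ normal good, necessity.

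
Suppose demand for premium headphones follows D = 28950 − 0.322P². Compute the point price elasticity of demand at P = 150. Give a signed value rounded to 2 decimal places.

dD/dP = −2·0.322·P = -96.6. At P = 150, D = 21705.
Ed = (dD/dP)·(P/D) = (-96.6) × (150/21705) = -0.6675…

-0.67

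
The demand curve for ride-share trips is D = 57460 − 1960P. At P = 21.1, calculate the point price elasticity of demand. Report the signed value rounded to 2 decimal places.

-2.57

dD/dP = −1960. At P = 21.1, D = 57460 − 1960(21.1) = 16104.
Ed = (dD/dP)·(P/D) = −1960 × (21.1/16104) = -2.5680…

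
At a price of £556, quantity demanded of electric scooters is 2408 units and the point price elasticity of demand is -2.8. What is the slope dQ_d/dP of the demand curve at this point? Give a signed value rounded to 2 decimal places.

-12.13

Ed = (dQ_d/dP)·(P/Q_d) ⇒ dQ_d/dP = Ed·Q_d/P = (-2.8)·2408/556 = -12.1266…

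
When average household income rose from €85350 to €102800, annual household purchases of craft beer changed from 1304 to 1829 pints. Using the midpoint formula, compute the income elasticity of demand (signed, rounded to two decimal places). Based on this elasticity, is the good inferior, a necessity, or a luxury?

%ΔQ = (1829 − 1304)/[( 1304 + 1829)/2] = 525/1566.5 = 0.335142…
%ΔIncome = (102800 − 85350)/[( 85350 + 102800)/2] = 17450/94075 = 0.185490…
E_income = (525/1566.5) / (17450/94075) = 1.8067…
E_income > 1 ⇒ normal good, luxury.

1.81; luxury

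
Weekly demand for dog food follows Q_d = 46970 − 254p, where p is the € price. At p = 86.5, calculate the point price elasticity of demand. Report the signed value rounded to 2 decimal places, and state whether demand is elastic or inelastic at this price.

-0.88; inelastic

dQ_d/dp = −254. At p = 86.5, Q_d = 46970 − 254(86.5) = 24999.
Ed = (dQ_d/dp)·(p/Q_d) = −254 × (86.5/24999) = -0.8788…
|Ed| = 0.88 < 1, so demand is inelastic.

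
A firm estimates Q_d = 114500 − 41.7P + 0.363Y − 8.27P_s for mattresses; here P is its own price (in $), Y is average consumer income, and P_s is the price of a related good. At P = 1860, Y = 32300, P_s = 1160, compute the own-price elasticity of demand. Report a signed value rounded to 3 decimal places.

At the given values, Q_d = 114500 − 41.7(1860) + 0.363(32300) − 8.27(1160) = 39069.7.
∂Q_d/∂P = −41.7.
E = (-41.7) × (1860/39069.7) = -1.98522…

-1.985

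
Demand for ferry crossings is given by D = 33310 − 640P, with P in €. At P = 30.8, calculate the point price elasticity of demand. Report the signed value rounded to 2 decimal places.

dD/dP = −640. At P = 30.8, D = 33310 − 640(30.8) = 13598.
Ed = (dD/dP)·(P/D) = −640 × (30.8/13598) = -1.4496…

-1.45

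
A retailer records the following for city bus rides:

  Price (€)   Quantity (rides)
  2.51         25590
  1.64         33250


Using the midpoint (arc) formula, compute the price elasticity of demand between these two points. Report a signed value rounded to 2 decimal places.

-0.62

%ΔQ = (33250 − 25590) / [(25590 + 33250)/2] = 7660/29420 = 0.260367…
%ΔP = (1.64 − 2.51) / [(2.51 + 1.64)/2] = -0.87/2.075 = -0.419277…
Arc Ed = %ΔQ / %ΔP = (7660/29420) / (-0.87/2.075) = -0.6209…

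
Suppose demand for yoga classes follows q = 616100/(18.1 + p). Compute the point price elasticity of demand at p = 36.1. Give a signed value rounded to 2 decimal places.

-0.67

dq/dp = −616100/(18.1 + p)² = -209.726. At p = 36.1, q = 11367.2.
Ed = (dq/dp)·(p/q) = (-209.726) × (36.1/11367.2) = -0.6660…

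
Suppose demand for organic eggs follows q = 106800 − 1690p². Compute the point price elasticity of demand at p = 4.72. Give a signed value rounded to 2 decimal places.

-1.09

dq/dp = −2·1690·p = -15953.6. At p = 4.72, q = 69149.504.
Ed = (dq/dp)·(p/q) = (-15953.6) × (4.72/69149.504) = -1.0889…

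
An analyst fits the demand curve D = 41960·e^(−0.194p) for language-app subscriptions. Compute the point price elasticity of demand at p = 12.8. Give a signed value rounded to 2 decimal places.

-2.48

dD/dp = −0.194·D = -679.512. At p = 12.8, D = 3502.64.
Ed = (dD/dp)·(p/D) = (-679.512) × (12.8/3502.64) = -2.4832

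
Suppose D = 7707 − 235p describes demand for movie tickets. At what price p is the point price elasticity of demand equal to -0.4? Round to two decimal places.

9.37

Ed = −235p/(7707 − 235p). Set this equal to -0.4:
235p = 0.4·(7707 − 235p) ⇒ 235p(1 + 0.4) = 0.4·7707
p = 0.4·7707 / (235·1.4) = 9.3702…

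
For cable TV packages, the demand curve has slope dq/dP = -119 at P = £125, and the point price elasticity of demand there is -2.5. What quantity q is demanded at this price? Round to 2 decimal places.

5950.00

Ed = (dq/dP)·(P/q) ⇒ q = (dq/dP)·P/Ed = (-119)·125/(-2.5) = 5950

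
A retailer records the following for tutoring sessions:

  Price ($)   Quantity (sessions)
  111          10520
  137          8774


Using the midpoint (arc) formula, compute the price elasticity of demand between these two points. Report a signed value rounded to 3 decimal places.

%ΔQ = (8774 − 10520) / [(10520 + 8774)/2] = -1746/9647 = -0.180988…
%ΔP = (137 − 111) / [(111 + 137)/2] = 26/124 = 0.209677…
Arc Ed = %ΔQ / %ΔP = (-1746/9647) / (26/124) = -0.86317…

-0.863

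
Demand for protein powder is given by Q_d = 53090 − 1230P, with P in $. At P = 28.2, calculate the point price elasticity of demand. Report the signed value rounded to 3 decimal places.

dQ_d/dP = −1230. At P = 28.2, Q_d = 53090 − 1230(28.2) = 18404.
Ed = (dQ_d/dP)·(P/Q_d) = −1230 × (28.2/18404) = -1.88469…

-1.885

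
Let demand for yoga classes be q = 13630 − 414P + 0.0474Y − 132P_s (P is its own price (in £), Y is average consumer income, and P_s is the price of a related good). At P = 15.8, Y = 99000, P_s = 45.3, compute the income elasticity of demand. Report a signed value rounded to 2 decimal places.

At the given values, q = 13630 − 414(15.8) + 0.0474(99000) − 132(45.3) = 5801.8.
∂q/∂Y = 0.0474.
E = (0.0474) × (99000/5801.8) = 0.8088…

0.81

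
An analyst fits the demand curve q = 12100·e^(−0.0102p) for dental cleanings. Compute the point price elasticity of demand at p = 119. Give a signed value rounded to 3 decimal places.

-1.214

dq/dp = −0.0102·q = -36.6639. At p = 119, q = 3594.5.
Ed = (dq/dp)·(p/q) = (-36.6639) × (119/3594.5) = -1.2138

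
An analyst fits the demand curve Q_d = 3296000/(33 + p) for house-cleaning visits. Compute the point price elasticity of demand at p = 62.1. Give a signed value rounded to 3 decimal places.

-0.653

dQ_d/dp = −3296000/(33 + p)² = -364.44. At p = 62.1, Q_d = 34658.3.
Ed = (dQ_d/dp)·(p/Q_d) = (-364.44) × (62.1/34658.3) = -0.65299…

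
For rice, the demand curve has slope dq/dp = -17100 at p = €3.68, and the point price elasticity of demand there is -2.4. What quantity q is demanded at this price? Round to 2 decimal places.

Ed = (dq/dp)·(p/q) ⇒ q = (dq/dp)·p/Ed = (-17100)·3.68/(-2.4) = 26220

26220.00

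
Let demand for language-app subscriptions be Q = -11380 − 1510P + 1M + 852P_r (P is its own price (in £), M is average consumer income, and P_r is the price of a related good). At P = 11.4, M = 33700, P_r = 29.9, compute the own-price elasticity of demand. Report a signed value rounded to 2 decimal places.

At the given values, Q = -11380 − 1510(11.4) + 1(33700) + 852(29.9) = 30580.8.
∂Q/∂P = −1510.
E = (-1510) × (11.4/30580.8) = -0.5629…

-0.56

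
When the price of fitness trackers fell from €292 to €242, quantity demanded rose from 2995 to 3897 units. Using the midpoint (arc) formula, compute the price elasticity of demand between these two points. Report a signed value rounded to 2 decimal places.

-1.40

%ΔQ = (3897 − 2995) / [(2995 + 3897)/2] = 902/3446 = 0.261752…
%ΔP = (242 − 292) / [(292 + 242)/2] = -50/267 = -0.187265…
Arc Ed = %ΔQ / %ΔP = (902/3446) / (-50/267) = -1.3977…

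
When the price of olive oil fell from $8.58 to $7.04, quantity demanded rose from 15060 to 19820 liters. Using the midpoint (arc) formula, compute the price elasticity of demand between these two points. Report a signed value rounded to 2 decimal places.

-1.38

%ΔQ = (19820 − 15060) / [(15060 + 19820)/2] = 4760/17440 = 0.272935…
%ΔP = (7.04 − 8.58) / [(8.58 + 7.04)/2] = -1.54/7.81 = -0.197183…
Arc Ed = %ΔQ / %ΔP = (4760/17440) / (-1.54/7.81) = -1.3841…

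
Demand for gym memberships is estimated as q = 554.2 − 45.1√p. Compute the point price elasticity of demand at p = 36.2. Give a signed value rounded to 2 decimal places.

-0.48

dq/dp = −45.1/(2√p) = -3.74794. At p = 36.2, q = 282.849.
Ed = (dq/dp)·(p/q) = (-3.74794) × (36.2/282.849) = -0.4796…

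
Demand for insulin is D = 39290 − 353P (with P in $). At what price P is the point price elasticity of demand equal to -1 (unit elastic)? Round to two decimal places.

Ed = −353P/(39290 − 353P). Set this equal to -1:
353P = 1·(39290 − 353P) ⇒ 353P(1 + 1) = 1·39290
P = 1·39290 / (353·2) = 55.6515…

55.65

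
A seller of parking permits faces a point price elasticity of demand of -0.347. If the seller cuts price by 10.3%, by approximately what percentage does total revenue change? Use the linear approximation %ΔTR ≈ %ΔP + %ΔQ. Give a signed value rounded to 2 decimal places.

-6.73%

%ΔQ ≈ Ed × %ΔP = (-0.347) × (-10.3%) = +3.5741%
%ΔTR ≈ %ΔP + %ΔQ = (-10.3%) + (+3.5741%) = -6.7259%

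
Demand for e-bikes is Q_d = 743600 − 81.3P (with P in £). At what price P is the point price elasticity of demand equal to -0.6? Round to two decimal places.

3429.89

Ed = −81.3P/(743600 − 81.3P). Set this equal to -0.6:
81.3P = 0.6·(743600 − 81.3P) ⇒ 81.3P(1 + 0.6) = 0.6·743600
P = 0.6·743600 / (81.3·1.6) = 3429.8892…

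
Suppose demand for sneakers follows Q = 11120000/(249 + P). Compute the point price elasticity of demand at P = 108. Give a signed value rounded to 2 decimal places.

-0.30

dQ/dP = −11120000/(249 + P)² = -87.2506. At P = 108, Q = 31148.5.
Ed = (dQ/dP)·(P/Q) = (-87.2506) × (108/31148.5) = -0.3025…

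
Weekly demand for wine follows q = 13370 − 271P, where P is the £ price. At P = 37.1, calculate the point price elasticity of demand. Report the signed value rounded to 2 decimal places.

-3.03

dq/dP = −271. At P = 37.1, q = 13370 − 271(37.1) = 3315.9.
Ed = (dq/dP)·(P/q) = −271 × (37.1/3315.9) = -3.0320…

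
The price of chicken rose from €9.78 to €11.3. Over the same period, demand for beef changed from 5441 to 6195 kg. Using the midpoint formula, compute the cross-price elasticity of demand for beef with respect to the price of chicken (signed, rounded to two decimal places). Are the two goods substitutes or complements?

%ΔQ_{beef} = (6195 − 5441)/avg = 754/5818 = 0.129597…
%ΔP_{chicken} = (11.3 − 9.78)/avg = 1.52/10.54 = 0.144212…
E_cross = (754/5818) / (1.52/10.54) = 0.8986…
E_cross > 0 ⇒ the goods are substitutes.

0.90; substitutes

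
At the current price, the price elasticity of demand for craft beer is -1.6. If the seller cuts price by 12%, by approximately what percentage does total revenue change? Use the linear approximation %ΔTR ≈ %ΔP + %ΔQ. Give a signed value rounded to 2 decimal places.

%ΔQ ≈ Ed × %ΔP = (-1.6) × (-12%) = +19.2000%
%ΔTR ≈ %ΔP + %ΔQ = (-12%) + (+19.2000%) = +7.2000%

+7.20%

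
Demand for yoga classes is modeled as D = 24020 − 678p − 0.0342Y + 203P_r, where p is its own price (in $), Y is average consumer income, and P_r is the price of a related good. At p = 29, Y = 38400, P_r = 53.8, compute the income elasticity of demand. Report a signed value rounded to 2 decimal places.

-0.09

At the given values, D = 24020 − 678(29) − 0.0342(38400) + 203(53.8) = 13966.12.
∂D/∂Y = -0.0342.
E = (-0.0342) × (38400/13966.12) = -0.0940…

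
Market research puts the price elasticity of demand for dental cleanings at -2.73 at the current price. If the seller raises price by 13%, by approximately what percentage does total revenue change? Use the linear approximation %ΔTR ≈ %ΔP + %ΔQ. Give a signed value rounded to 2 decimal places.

-22.49%

%ΔQ ≈ Ed × %ΔP = (-2.73) × (+13%) = -35.4900%
%ΔTR ≈ %ΔP + %ΔQ = (+13%) + (-35.4900%) = -22.4900%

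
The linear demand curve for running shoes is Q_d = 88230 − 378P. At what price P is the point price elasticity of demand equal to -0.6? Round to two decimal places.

87.53

Ed = −378P/(88230 − 378P). Set this equal to -0.6:
378P = 0.6·(88230 − 378P) ⇒ 378P(1 + 0.6) = 0.6·88230
P = 0.6·88230 / (378·1.6) = 87.5297…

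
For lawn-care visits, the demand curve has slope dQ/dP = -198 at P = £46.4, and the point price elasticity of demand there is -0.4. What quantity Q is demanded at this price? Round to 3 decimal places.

Ed = (dQ/dP)·(P/Q) ⇒ Q = (dQ/dP)·P/Ed = (-198)·46.4/(-0.4) = 22968

22968.000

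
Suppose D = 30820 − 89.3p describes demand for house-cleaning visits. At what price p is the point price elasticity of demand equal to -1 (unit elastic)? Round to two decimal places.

Ed = −89.3p/(30820 − 89.3p). Set this equal to -1:
89.3p = 1·(30820 − 89.3p) ⇒ 89.3p(1 + 1) = 1·30820
p = 1·30820 / (89.3·2) = 172.5643…

172.56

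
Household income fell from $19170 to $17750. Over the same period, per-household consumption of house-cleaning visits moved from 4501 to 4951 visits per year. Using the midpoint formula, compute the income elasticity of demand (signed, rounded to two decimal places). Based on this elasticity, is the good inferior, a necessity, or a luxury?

-1.24; inferior

%ΔQ = (4951 − 4501)/[( 4501 + 4951)/2] = 450/4726 = 0.095217…
%ΔIncome = (17750 − 19170)/[( 19170 + 17750)/2] = -1420/18460 = -0.076923…
E_income = (450/4726) / (-1420/18460) = -1.2378…
E_income < 0 ⇒ inferior good.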